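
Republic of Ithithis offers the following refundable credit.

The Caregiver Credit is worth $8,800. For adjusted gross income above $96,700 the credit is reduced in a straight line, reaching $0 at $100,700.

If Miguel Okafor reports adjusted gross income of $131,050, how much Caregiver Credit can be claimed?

$0

Caregiver Credit: $131,050 is at or above $100,700, so the credit is $0.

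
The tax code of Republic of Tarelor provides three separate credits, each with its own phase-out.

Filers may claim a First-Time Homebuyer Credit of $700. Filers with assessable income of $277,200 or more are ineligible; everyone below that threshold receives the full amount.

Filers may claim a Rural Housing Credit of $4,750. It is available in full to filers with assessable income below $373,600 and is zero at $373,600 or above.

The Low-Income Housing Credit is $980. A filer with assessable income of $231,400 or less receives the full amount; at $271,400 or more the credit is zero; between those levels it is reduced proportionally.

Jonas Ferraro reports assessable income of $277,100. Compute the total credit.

First-Time Homebuyer Credit: $277,100 is below the $277,200 cutoff, so the full $700 applies.
Rural Housing Credit: $277,100 is below the $373,600 cutoff, so the full $4,750 applies.
Low-Income Housing Credit: $277,100 is at or above $271,400, so the credit is $0.
Total: $700 + $4,750 + $0 = $5,450.

$5,450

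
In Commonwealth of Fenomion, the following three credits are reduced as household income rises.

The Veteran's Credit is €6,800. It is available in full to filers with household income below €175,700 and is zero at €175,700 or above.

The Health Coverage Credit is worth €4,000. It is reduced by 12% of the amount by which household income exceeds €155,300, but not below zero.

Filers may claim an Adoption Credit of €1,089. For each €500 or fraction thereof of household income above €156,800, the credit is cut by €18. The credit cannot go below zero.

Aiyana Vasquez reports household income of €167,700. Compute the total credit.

€10,005

Veteran's Credit: €167,700 is below the €175,700 cutoff, so the full €6,800 applies.
Health Coverage Credit: 12% of the €12,400 excess over €155,300 is €1,488; credit = €4,000 − €1,488 = €2,512.
Adoption Credit: income exceeds €156,800 by €10,900, which is 22 full-or-partial €500 increments; reduction = 22 × €18 = €396, leaving €693.
Total: €6,800 + €2,512 + €693 = €10,005.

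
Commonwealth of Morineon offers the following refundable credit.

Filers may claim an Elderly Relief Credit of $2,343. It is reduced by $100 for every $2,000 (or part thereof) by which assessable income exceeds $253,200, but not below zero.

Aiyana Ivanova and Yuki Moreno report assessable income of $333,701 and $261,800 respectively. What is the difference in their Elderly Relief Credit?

$1,843

Aiyana ($333,701): Elderly Relief Credit: income exceeds $253,200 by $80,501 → 41 increments × $100 = $4,100 ≥ base, so the credit is $0.
Yuki ($261,800): Elderly Relief Credit: income exceeds $253,200 by $8,600, which is 5 full-or-partial $2,000 increments; reduction = 5 × $100 = $500, leaving $1,843.
Difference: |$0 − $1,843| = $1,843.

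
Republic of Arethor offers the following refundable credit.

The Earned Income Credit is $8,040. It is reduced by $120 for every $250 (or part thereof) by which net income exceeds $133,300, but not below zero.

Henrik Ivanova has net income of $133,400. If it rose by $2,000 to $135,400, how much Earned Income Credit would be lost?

At $133,400 — income exceeds $133,300 by $100, which is 1 full-or-partial $250 increment; reduction = 1 × $120 = $120, leaving $7,920.
At $135,400 — income exceeds $133,300 by $2,100, which is 9 full-or-partial $250 increments; reduction = 9 × $120 = $1,080, leaving $6,960.
Lost: $7,920 − $6,960 = $960.

$960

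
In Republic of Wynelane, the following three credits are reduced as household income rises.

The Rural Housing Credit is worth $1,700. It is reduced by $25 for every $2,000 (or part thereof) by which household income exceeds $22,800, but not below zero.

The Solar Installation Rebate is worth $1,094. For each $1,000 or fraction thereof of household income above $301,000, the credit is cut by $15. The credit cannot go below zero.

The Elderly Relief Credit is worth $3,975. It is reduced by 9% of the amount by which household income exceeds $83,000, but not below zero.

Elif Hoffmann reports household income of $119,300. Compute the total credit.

Rural Housing Credit: income exceeds $22,800 by $96,500, which is 49 full-or-partial $2,000 increments; reduction = 49 × $25 = $1,225, leaving $475.
Solar Installation Rebate: $119,300 is at or below the $301,000 threshold, so the full $1,094 applies.
Elderly Relief Credit: 9% of the $36,300 excess over $83,000 is $3,267; credit = $3,975 − $3,267 = $708.
Total: $475 + $1,094 + $708 = $2,277.

$2,277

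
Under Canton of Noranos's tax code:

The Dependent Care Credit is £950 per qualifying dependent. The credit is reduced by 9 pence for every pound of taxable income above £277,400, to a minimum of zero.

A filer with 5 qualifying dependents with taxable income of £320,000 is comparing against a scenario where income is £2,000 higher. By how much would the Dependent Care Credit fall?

At £320,000 — base = 5 × £950 = £4,750. 9% of the £42,600 excess over £277,400 is £3,834; credit = £4,750 − £3,834 = £916.
At £322,000 — base = 5 × £950 = £4,750. 9% of the £44,600 excess over £277,400 is £4,014; credit = £4,750 − £4,014 = £736.
Lost: £916 − £736 = £180.

£180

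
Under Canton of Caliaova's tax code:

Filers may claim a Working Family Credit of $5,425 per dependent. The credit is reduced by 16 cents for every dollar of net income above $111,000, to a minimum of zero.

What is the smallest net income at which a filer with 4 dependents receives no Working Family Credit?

Full credit = 4 × $5,425 = $21,700.
The credit falls by 16% of each dollar above $111,000, so it reaches zero when the excess is $21,700 / 16% = $135,625: income = $111,000 + $135,625 = $246,625.

$246,625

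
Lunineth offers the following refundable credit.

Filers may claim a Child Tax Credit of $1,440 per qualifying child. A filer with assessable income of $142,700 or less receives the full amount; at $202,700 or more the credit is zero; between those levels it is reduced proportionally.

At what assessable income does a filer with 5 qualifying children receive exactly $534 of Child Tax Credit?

Full credit = 5 × $1,440 = $7,200.
$534 is 534/7,200 of the full $7,200, so 6,666/7,200 of the $60,000 range has been used: income = $142,700 + $60,000 × 6,666/7,200 = $198,250.

$198,250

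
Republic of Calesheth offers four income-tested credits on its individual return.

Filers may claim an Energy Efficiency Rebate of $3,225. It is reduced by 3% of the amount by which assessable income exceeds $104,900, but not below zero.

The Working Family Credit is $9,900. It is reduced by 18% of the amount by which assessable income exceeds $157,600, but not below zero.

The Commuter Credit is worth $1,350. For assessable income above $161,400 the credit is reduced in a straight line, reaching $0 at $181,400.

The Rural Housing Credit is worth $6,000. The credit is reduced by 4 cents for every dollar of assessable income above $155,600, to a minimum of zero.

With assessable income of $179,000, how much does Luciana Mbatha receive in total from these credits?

Energy Efficiency Rebate: 3% of the $74,100 excess over $104,900 is $2,223; credit = $3,225 − $2,223 = $1,002.
Working Family Credit: 18% of the $21,400 excess over $157,600 is $3,852; credit = $9,900 − $3,852 = $6,048.
Commuter Credit: $179,000 is $17,600 into a $20,000 phase-out range, leaving 2,400/20,000 of the credit: $1,350 × 2,400/20,000 = $162.
Rural Housing Credit: 4% of the $23,400 excess over $155,600 is $936; credit = $6,000 − $936 = $5,064.
Total: $1,002 + $6,048 + $162 + $5,064 = $12,276.

$12,276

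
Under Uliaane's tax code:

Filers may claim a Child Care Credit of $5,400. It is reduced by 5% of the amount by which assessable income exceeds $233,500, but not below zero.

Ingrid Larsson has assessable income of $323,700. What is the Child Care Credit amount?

$890

Child Care Credit: 5% of the $90,200 excess over $233,500 is $4,510; credit = $5,400 − $4,510 = $890.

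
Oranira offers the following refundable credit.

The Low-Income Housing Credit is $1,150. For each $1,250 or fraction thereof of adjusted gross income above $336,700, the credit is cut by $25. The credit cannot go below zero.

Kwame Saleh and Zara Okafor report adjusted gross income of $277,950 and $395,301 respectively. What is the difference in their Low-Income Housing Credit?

$1,150

Kwame ($277,950): Low-Income Housing Credit: $277,950 is at or below the $336,700 threshold, so the full $1,150 applies.
Zara ($395,301): Low-Income Housing Credit: income exceeds $336,700 by $58,601 → 47 increments × $25 = $1,175 ≥ base, so the credit is $0.
Difference: |$1,150 − $0| = $1,150.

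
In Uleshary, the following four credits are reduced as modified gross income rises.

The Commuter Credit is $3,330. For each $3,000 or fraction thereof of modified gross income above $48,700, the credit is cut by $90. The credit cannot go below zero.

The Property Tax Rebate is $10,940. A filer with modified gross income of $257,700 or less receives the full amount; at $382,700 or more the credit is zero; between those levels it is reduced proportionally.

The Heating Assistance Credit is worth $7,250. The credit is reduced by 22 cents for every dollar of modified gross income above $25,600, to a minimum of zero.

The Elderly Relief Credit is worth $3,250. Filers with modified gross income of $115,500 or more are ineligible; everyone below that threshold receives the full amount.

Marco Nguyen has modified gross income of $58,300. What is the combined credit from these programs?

Commuter Credit: income exceeds $48,700 by $9,600, which is 4 full-or-partial $3,000 increments; reduction = 4 × $90 = $360, leaving $2,970.
Property Tax Rebate: $58,300 is at or below the $257,700 threshold, so the full $10,940 applies.
Heating Assistance Credit: 22% of the $32,700 excess over $25,600 is $7,194; credit = $7,250 − $7,194 = $56.
Elderly Relief Credit: $58,300 is below the $115,500 cutoff, so the full $3,250 applies.
Total: $2,970 + $10,940 + $56 + $3,250 = $17,216.

$17,216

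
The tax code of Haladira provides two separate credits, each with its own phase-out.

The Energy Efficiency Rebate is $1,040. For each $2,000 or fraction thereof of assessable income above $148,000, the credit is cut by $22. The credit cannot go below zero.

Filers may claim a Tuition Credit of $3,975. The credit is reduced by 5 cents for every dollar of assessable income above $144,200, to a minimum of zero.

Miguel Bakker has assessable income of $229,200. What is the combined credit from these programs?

Energy Efficiency Rebate: income exceeds $148,000 by $81,200, which is 41 full-or-partial $2,000 increments; reduction = 41 × $22 = $902, leaving $138.
Tuition Credit: 5% of the $85,000 excess over $144,200 is $4,250 ≥ base, so the credit is $0.
Total: $138 + $0 = $138.

$138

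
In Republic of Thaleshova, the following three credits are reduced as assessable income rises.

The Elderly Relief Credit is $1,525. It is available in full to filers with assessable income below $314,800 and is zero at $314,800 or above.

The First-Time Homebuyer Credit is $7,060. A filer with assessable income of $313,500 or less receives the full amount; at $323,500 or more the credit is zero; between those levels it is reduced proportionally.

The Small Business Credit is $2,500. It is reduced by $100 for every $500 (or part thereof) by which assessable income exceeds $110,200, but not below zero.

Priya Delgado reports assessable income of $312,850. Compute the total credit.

$8,585

Elderly Relief Credit: $312,850 is below the $314,800 cutoff, so the full $1,525 applies.
First-Time Homebuyer Credit: $312,850 is at or below the $313,500 threshold, so the full $7,060 applies.
Small Business Credit: income exceeds $110,200 by $202,650 → 406 increments × $100 = $40,600 ≥ base, so the credit is $0.
Total: $1,525 + $7,060 + $0 = $8,585.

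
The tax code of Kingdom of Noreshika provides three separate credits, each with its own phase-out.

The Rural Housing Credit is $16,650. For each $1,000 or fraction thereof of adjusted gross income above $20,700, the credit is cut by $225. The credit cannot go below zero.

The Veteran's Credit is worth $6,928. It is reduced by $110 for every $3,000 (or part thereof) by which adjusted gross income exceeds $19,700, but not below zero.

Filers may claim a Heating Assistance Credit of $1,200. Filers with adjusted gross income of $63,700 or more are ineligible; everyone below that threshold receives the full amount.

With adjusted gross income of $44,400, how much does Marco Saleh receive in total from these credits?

Rural Housing Credit: income exceeds $20,700 by $23,700, which is 24 full-or-partial $1,000 increments; reduction = 24 × $225 = $5,400, leaving $11,250.
Veteran's Credit: income exceeds $19,700 by $24,700, which is 9 full-or-partial $3,000 increments; reduction = 9 × $110 = $990, leaving $5,938.
Heating Assistance Credit: $44,400 is below the $63,700 cutoff, so the full $1,200 applies.
Total: $11,250 + $5,938 + $1,200 = $18,388.

$18,388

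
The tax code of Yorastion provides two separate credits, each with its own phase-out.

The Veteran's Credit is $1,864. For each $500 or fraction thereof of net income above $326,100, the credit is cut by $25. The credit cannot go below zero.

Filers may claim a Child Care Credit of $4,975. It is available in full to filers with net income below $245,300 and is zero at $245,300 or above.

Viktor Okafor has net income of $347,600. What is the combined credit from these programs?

$789

Veteran's Credit: income exceeds $326,100 by $21,500, which is 43 full-or-partial $500 increments; reduction = 43 × $25 = $1,075, leaving $789.
Child Care Credit: $347,600 meets or exceeds the $245,300 cutoff, so the credit is $0.
Total: $789 + $0 = $789.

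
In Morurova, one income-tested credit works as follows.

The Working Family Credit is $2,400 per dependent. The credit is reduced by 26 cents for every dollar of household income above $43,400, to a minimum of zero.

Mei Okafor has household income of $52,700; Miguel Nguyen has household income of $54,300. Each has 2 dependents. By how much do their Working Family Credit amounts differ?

Mei ($52,700): Working Family Credit: base = 2 × $2,400 = $4,800. 26% of the $9,300 excess over $43,400 is $2,418; credit = $4,800 − $2,418 = $2,382.
Miguel ($54,300): Working Family Credit: base = 2 × $2,400 = $4,800. 26% of the $10,900 excess over $43,400 is $2,834; credit = $4,800 − $2,834 = $1,966.
Difference: |$2,382 − $1,966| = $416.

$416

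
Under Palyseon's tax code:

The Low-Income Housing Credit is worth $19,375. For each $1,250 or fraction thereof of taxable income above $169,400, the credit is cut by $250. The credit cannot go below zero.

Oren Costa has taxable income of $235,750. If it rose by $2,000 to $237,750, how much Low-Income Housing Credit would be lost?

$250

At $235,750 — income exceeds $169,400 by $66,350, which is 54 full-or-partial $1,250 increments; reduction = 54 × $250 = $13,500, leaving $5,875.
At $237,750 — income exceeds $169,400 by $68,350, which is 55 full-or-partial $1,250 increments; reduction = 55 × $250 = $13,750, leaving $5,625.
Lost: $5,875 − $5,625 = $250.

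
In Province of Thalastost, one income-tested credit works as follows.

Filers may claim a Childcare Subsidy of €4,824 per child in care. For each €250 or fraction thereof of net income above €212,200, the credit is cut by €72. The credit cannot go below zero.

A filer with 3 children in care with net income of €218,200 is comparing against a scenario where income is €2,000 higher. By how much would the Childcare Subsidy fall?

At €218,200 — base = 3 × €4,824 = €14,472. income exceeds €212,200 by €6,000, which is 24 full-or-partial €250 increments; reduction = 24 × €72 = €1,728, leaving €12,744.
At €220,200 — base = 3 × €4,824 = €14,472. income exceeds €212,200 by €8,000, which is 32 full-or-partial €250 increments; reduction = 32 × €72 = €2,304, leaving €12,168.
Lost: €12,744 − €12,168 = €576.

€576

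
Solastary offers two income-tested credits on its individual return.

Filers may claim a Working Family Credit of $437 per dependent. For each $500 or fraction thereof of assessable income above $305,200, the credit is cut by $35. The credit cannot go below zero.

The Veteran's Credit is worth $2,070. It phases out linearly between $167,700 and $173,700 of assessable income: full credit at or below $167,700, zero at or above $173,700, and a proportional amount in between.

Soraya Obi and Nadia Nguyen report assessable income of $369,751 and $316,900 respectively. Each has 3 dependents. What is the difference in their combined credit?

$471

Soraya ($369,751): Working Family Credit: base = 3 × $437 = $1,311. income exceeds $305,200 by $64,551 → 130 increments × $35 = $4,550 ≥ base, so the credit is $0. Veteran's Credit: $369,751 is at or above $173,700, so the credit is $0. total $0 + $0 = $0
Nadia ($316,900): Working Family Credit: base = 3 × $437 = $1,311. income exceeds $305,200 by $11,700, which is 24 full-or-partial $500 increments; reduction = 24 × $35 = $840, leaving $471. Veteran's Credit: $316,900 is at or above $173,700, so the credit is $0. total $471 + $0 = $471
Difference: |$0 − $471| = $471.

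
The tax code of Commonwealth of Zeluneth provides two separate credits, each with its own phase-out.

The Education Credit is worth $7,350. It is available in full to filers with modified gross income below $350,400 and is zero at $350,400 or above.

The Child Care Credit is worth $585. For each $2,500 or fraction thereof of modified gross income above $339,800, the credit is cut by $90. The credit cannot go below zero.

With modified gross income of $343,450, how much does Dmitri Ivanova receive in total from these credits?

$7,755

Education Credit: $343,450 is below the $350,400 cutoff, so the full $7,350 applies.
Child Care Credit: income exceeds $339,800 by $3,650, which is 2 full-or-partial $2,500 increments; reduction = 2 × $90 = $180, leaving $405.
Total: $7,350 + $405 = $7,755.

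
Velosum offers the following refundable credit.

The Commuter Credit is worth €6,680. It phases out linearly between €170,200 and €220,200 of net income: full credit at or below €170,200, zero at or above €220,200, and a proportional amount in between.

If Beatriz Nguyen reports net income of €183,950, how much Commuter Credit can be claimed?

€4,843

Commuter Credit: €183,950 is €13,750 into a €50,000 phase-out range, leaving 36,250/50,000 of the credit: €6,680 × 36,250/50,000 = €4,843.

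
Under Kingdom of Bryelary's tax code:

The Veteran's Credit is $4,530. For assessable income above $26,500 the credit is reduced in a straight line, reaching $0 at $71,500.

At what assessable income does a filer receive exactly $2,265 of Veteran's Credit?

$2,265 is 2,265/4,530 of the full $4,530, so 2,265/4,530 of the $45,000 range has been used: income = $26,500 + $45,000 × 2,265/4,530 = $49,000.

$49,000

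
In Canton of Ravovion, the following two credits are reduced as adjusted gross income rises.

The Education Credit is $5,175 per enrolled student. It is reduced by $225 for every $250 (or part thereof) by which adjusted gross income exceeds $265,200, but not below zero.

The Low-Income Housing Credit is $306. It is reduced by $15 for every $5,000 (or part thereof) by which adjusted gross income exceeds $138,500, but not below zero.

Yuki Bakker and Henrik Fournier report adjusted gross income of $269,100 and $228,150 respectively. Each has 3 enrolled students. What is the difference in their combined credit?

Yuki ($269,100): Education Credit: base = 3 × $5,175 = $15,525. income exceeds $265,200 by $3,900, which is 16 full-or-partial $250 increments; reduction = 16 × $225 = $3,600, leaving $11,925. Low-Income Housing Credit: income exceeds $138,500 by $130,600 → 27 increments × $15 = $405 ≥ base, so the credit is $0. total $11,925 + $0 = $11,925
Henrik ($228,150): Education Credit: base = 3 × $5,175 = $15,525. $228,150 is at or below the $265,200 threshold, so the full $15,525 applies. Low-Income Housing Credit: income exceeds $138,500 by $89,650, which is 18 full-or-partial $5,000 increments; reduction = 18 × $15 = $270, leaving $36. total $15,525 + $36 = $15,561
Difference: |$11,925 − $15,561| = $3,636.

$3,636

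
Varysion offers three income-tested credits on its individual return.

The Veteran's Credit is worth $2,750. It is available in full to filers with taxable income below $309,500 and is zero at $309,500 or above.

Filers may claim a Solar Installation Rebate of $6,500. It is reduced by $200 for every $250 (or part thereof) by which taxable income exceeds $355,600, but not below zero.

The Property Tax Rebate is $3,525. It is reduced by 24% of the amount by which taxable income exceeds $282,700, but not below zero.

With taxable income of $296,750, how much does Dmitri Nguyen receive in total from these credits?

$9,403

Veteran's Credit: $296,750 is below the $309,500 cutoff, so the full $2,750 applies.
Solar Installation Rebate: $296,750 is at or below the $355,600 threshold, so the full $6,500 applies.
Property Tax Rebate: 24% of the $14,050 excess over $282,700 is $3,372; credit = $3,525 − $3,372 = $153.
Total: $2,750 + $6,500 + $153 = $9,403.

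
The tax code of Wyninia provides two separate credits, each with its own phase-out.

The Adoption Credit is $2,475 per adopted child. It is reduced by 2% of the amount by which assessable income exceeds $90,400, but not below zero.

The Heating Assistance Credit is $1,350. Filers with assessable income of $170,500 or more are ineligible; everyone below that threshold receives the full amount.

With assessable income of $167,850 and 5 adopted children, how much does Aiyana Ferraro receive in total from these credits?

$12,176

Adoption Credit: base = 5 × $2,475 = $12,375. 2% of the $77,450 excess over $90,400 is $1,549; credit = $12,375 − $1,549 = $10,826.
Heating Assistance Credit: $167,850 is below the $170,500 cutoff, so the full $1,350 applies.
Total: $10,826 + $1,350 = $12,176.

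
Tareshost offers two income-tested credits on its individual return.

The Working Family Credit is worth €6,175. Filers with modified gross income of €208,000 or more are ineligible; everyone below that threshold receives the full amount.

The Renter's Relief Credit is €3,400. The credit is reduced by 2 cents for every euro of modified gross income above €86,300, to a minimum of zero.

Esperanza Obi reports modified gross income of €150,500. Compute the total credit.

Working Family Credit: €150,500 is below the €208,000 cutoff, so the full €6,175 applies.
Renter's Relief Credit: 2% of the €64,200 excess over €86,300 is €1,284; credit = €3,400 − €1,284 = €2,116.
Total: €6,175 + €2,116 = €8,291.

€8,291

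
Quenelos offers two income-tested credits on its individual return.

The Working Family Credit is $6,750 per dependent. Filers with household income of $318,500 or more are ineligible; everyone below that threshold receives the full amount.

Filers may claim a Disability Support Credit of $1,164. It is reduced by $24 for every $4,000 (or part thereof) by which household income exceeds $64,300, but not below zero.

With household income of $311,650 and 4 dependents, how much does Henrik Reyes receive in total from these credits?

Working Family Credit: base = 4 × $6,750 = $27,000. $311,650 is below the $318,500 cutoff, so the full $27,000 applies.
Disability Support Credit: income exceeds $64,300 by $247,350 → 62 increments × $24 = $1,488 ≥ base, so the credit is $0.
Total: $27,000 + $0 = $27,000.

$27,000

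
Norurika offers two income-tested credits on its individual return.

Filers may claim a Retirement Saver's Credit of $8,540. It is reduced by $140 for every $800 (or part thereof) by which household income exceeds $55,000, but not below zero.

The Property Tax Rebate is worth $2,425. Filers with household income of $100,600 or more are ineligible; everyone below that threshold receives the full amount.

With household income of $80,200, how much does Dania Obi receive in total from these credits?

$6,485

Retirement Saver's Credit: income exceeds $55,000 by $25,200, which is 32 full-or-partial $800 increments; reduction = 32 × $140 = $4,480, leaving $4,060.
Property Tax Rebate: $80,200 is below the $100,600 cutoff, so the full $2,425 applies.
Total: $4,060 + $2,425 = $6,485.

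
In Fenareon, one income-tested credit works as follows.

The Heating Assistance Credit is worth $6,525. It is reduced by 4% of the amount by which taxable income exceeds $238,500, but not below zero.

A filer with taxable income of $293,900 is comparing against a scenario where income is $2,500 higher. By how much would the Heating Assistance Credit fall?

At $293,900 — 4% of the $55,400 excess over $238,500 is $2,216; credit = $6,525 − $2,216 = $4,309.
At $296,400 — 4% of the $57,900 excess over $238,500 is $2,316; credit = $6,525 − $2,316 = $4,209.
Lost: $4,309 − $4,209 = $100.

$100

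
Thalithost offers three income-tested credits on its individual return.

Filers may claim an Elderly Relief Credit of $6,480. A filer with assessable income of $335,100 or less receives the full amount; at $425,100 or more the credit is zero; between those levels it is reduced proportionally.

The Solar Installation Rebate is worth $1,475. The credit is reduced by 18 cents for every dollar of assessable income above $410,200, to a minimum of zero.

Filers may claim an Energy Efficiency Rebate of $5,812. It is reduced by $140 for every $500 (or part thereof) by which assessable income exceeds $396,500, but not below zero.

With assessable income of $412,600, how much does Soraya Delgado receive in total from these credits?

Elderly Relief Credit: $412,600 is $77,500 into a $90,000 phase-out range, leaving 12,500/90,000 of the credit: $6,480 × 12,500/90,000 = $900.
Solar Installation Rebate: 18% of the $2,400 excess over $410,200 is $432; credit = $1,475 − $432 = $1,043.
Energy Efficiency Rebate: income exceeds $396,500 by $16,100, which is 33 full-or-partial $500 increments; reduction = 33 × $140 = $4,620, leaving $1,192.
Total: $900 + $1,043 + $1,192 = $3,135.

$3,135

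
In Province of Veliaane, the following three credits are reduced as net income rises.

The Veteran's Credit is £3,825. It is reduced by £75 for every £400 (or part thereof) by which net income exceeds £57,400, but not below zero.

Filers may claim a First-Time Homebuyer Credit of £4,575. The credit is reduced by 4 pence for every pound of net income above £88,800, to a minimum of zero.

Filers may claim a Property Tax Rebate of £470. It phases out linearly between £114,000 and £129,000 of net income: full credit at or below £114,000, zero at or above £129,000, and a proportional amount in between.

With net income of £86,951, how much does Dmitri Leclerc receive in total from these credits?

£5,045

Veteran's Credit: income exceeds £57,400 by £29,551 → 74 increments × £75 = £5,550 ≥ base, so the credit is £0.
First-Time Homebuyer Credit: £86,951 is at or below the £88,800 threshold, so the full £4,575 applies.
Property Tax Rebate: £86,951 is at or below the £114,000 threshold, so the full £470 applies.
Total: £0 + £4,575 + £470 = £5,045.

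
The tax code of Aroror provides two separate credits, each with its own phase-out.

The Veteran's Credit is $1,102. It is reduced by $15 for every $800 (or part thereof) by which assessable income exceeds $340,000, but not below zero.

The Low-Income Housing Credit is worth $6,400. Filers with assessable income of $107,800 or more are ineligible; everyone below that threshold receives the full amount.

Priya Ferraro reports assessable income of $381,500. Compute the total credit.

Veteran's Credit: income exceeds $340,000 by $41,500, which is 52 full-or-partial $800 increments; reduction = 52 × $15 = $780, leaving $322.
Low-Income Housing Credit: $381,500 meets or exceeds the $107,800 cutoff, so the credit is $0.
Total: $322 + $0 = $322.

$322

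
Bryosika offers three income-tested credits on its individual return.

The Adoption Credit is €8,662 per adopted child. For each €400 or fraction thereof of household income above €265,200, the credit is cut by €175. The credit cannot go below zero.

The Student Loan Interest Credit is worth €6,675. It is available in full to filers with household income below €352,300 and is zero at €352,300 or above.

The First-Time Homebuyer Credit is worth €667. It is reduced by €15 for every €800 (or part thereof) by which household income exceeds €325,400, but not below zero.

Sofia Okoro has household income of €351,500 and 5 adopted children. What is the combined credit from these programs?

€12,357

Adoption Credit: base = 5 × €8,662 = €43,310. income exceeds €265,200 by €86,300, which is 216 full-or-partial €400 increments; reduction = 216 × €175 = €37,800, leaving €5,510.
Student Loan Interest Credit: €351,500 is below the €352,300 cutoff, so the full €6,675 applies.
First-Time Homebuyer Credit: income exceeds €325,400 by €26,100, which is 33 full-or-partial €800 increments; reduction = 33 × €15 = €495, leaving €172.
Total: €5,510 + €6,675 + €172 = €12,357.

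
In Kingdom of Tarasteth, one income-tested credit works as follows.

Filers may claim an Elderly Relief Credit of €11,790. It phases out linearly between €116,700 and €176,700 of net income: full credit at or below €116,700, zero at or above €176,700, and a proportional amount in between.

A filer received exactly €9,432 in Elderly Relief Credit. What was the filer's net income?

€9,432 is 9,432/11,790 of the full €11,790, so 2,358/11,790 of the €60,000 range has been used: income = €116,700 + €60,000 × 2,358/11,790 = €128,700.

€128,700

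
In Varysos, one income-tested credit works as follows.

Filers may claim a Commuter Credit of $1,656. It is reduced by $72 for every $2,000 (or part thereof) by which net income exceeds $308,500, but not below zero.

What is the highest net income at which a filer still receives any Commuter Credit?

After 22 increments the reduction is 22 × $72 = $1,584, leaving $72; one more increment wipes it out. Increment 22 ends at excess 22 × $2,000 = $44,000, so the highest qualifying income is $308,500 + $44,000 = $352,500.

$352,500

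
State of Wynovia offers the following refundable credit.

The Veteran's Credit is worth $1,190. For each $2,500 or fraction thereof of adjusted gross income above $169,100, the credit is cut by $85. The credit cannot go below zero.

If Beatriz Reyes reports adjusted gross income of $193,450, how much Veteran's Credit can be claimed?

Veteran's Credit: income exceeds $169,100 by $24,350, which is 10 full-or-partial $2,500 increments; reduction = 10 × $85 = $850, leaving $340.

$340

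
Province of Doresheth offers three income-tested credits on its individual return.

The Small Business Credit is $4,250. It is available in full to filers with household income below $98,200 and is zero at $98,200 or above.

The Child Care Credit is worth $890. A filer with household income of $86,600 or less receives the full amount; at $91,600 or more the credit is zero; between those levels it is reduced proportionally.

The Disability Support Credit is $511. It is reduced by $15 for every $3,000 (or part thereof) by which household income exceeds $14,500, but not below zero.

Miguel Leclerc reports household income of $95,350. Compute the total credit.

$4,356

Small Business Credit: $95,350 is below the $98,200 cutoff, so the full $4,250 applies.
Child Care Credit: $95,350 is at or above $91,600, so the credit is $0.
Disability Support Credit: income exceeds $14,500 by $80,850, which is 27 full-or-partial $3,000 increments; reduction = 27 × $15 = $405, leaving $106.
Total: $4,250 + $0 + $106 = $4,356.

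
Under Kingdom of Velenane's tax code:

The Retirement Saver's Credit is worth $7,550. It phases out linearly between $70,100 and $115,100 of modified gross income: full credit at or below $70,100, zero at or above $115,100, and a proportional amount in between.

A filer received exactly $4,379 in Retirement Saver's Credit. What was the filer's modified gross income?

$4,379 is 4,379/7,550 of the full $7,550, so 3,171/7,550 of the $45,000 range has been used: income = $70,100 + $45,000 × 3,171/7,550 = $89,000.

$89,000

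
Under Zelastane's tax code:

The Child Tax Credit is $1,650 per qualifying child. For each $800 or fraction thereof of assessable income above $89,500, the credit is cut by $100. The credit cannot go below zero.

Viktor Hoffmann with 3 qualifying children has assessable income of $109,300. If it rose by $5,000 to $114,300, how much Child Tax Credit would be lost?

At $109,300 — base = 3 × $1,650 = $4,950. income exceeds $89,500 by $19,800, which is 25 full-or-partial $800 increments; reduction = 25 × $100 = $2,500, leaving $2,450.
At $114,300 — base = 3 × $1,650 = $4,950. income exceeds $89,500 by $24,800, which is 31 full-or-partial $800 increments; reduction = 31 × $100 = $3,100, leaving $1,850.
Lost: $2,450 − $1,850 = $600.

$600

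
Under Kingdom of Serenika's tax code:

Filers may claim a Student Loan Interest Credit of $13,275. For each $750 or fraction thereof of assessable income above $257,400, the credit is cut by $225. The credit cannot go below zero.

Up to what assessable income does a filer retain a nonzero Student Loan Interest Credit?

$300,900

After 58 increments the reduction is 58 × $225 = $13,050, leaving $225; one more increment wipes it out. Increment 58 ends at excess 58 × $750 = $43,500, so the highest qualifying income is $257,400 + $43,500 = $300,900.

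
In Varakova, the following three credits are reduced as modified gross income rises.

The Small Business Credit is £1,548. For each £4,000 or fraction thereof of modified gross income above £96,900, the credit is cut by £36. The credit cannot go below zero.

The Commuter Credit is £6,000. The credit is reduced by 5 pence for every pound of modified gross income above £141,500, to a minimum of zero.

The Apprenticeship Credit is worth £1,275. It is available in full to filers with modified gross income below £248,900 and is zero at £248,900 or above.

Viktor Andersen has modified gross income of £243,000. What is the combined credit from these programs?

Small Business Credit: income exceeds £96,900 by £146,100, which is 37 full-or-partial £4,000 increments; reduction = 37 × £36 = £1,332, leaving £216.
Commuter Credit: 5% of the £101,500 excess over £141,500 is £5,075; credit = £6,000 − £5,075 = £925.
Apprenticeship Credit: £243,000 is below the £248,900 cutoff, so the full £1,275 applies.
Total: £216 + £925 + £1,275 = £2,416.

£2,416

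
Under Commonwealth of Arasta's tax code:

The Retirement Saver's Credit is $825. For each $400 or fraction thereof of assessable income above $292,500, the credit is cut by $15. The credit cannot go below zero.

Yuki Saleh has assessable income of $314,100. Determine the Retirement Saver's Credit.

Retirement Saver's Credit: income exceeds $292,500 by $21,600, which is 54 full-or-partial $400 increments; reduction = 54 × $15 = $810, leaving $15.

$15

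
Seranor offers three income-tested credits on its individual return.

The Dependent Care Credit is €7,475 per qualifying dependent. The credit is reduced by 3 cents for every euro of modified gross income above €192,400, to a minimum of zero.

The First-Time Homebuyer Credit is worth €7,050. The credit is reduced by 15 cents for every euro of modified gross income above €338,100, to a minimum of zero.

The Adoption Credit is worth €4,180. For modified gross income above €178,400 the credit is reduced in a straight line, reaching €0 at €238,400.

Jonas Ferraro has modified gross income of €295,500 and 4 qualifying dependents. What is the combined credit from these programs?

€33,857

Dependent Care Credit: base = 4 × €7,475 = €29,900. 3% of the €103,100 excess over €192,400 is €3,093; credit = €29,900 − €3,093 = €26,807.
First-Time Homebuyer Credit: €295,500 is at or below the €338,100 threshold, so the full €7,050 applies.
Adoption Credit: €295,500 is at or above €238,400, so the credit is €0.
Total: €26,807 + €7,050 + €0 = €33,857.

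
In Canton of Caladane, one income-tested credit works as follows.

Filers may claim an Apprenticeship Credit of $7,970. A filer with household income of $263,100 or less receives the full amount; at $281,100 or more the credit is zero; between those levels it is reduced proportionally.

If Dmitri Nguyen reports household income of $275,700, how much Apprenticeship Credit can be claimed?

Apprenticeship Credit: $275,700 is $12,600 into a $18,000 phase-out range, leaving 5,400/18,000 of the credit: $7,970 × 5,400/18,000 = $2,391.

$2,391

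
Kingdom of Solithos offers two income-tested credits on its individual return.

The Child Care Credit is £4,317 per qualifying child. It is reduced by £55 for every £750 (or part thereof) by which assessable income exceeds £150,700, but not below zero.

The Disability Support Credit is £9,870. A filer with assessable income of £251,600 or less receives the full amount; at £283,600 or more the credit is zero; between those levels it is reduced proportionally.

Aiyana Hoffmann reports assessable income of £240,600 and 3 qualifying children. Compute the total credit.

Child Care Credit: base = 3 × £4,317 = £12,951. income exceeds £150,700 by £89,900, which is 120 full-or-partial £750 increments; reduction = 120 × £55 = £6,600, leaving £6,351.
Disability Support Credit: £240,600 is at or below the £251,600 threshold, so the full £9,870 applies.
Total: £6,351 + £9,870 = £16,221.

£16,221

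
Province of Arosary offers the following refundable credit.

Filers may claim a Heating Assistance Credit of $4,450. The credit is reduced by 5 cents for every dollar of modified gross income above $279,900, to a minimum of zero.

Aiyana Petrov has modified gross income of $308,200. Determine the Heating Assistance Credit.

Heating Assistance Credit: 5% of the $28,300 excess over $279,900 is $1,415; credit = $4,450 − $1,415 = $3,035.

$3,035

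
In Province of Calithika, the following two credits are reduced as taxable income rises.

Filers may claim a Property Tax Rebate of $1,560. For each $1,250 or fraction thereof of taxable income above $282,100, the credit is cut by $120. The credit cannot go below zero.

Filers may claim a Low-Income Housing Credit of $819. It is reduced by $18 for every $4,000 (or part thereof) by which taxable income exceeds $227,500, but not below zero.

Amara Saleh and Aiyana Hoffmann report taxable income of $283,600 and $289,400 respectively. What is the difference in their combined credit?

Amara ($283,600): Property Tax Rebate: income exceeds $282,100 by $1,500, which is 2 full-or-partial $1,250 increments; reduction = 2 × $120 = $240, leaving $1,320. Low-Income Housing Credit: income exceeds $227,500 by $56,100, which is 15 full-or-partial $4,000 increments; reduction = 15 × $18 = $270, leaving $549. total $1,320 + $549 = $1,869
Aiyana ($289,400): Property Tax Rebate: income exceeds $282,100 by $7,300, which is 6 full-or-partial $1,250 increments; reduction = 6 × $120 = $720, leaving $840. Low-Income Housing Credit: income exceeds $227,500 by $61,900, which is 16 full-or-partial $4,000 increments; reduction = 16 × $18 = $288, leaving $531. total $840 + $531 = $1,371
Difference: |$1,869 − $1,371| = $498.

$498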